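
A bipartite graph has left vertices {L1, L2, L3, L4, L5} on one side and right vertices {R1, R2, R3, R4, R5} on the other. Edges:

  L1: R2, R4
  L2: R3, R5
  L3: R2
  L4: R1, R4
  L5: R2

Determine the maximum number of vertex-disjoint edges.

Unit-capacity flow: source→left, listed edges, right→sink; max matching = max flow.
Augmenting path L1→R2 (+1); matched 1.
Augmenting path L2→R3 (+1); matched 2.
Augmenting path L4→R1 (+1); matched 3.
Augmenting path L3→R2→L1→R4 (+1); matched 4.
No augmenting path remains; maximum matching = 4.
König certificate: {L1, L2, L4, R2} is a vertex cover of size 4 (every listed pair touches it), so no matching can be larger.

4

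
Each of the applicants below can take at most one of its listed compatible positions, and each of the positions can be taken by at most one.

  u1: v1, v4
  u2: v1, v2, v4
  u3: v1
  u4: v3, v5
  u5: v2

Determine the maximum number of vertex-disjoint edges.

Unit-capacity flow: source→left, listed edges, right→sink; max matching = max flow.
Augmenting path u1→v1 (+1); matched 1.
Augmenting path u2→v2 (+1); matched 2.
Augmenting path u4→v3 (+1); matched 3.
Augmenting path u3→v1→u1→v4 (+1); matched 4.
No augmenting path remains; maximum matching = 4.
König certificate: {u4, v1, v2, v4} is a vertex cover of size 4 (every listed pair touches it), so no matching can be larger.

4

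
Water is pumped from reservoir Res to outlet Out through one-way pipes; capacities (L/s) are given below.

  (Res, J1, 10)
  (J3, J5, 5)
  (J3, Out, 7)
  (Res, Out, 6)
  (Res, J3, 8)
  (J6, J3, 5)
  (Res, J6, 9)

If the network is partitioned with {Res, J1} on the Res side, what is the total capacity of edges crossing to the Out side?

23

Edges leaving {Res, J1}: Res→J6 (9), Res→J3 (8), Res→Out (6).
Cut capacity = 9 + 8 + 6 = 23.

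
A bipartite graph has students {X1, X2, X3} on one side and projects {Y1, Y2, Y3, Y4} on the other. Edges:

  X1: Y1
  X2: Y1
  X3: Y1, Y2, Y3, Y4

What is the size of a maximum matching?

2

Unit-capacity flow: source→left, listed edges, right→sink; max matching = max flow.
Augmenting path X1→Y1 (+1); matched 1.
Augmenting path X3→Y2 (+1); matched 2.
No augmenting path remains; maximum matching = 2.
König certificate: {X3, Y1} is a vertex cover of size 2 (every listed pair touches it), so no matching can be larger.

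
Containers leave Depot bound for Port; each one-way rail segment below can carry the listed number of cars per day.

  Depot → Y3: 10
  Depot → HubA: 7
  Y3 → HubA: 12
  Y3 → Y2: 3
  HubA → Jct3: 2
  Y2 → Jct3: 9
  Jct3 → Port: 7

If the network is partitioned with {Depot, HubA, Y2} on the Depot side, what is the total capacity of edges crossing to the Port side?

Edges leaving {Depot, HubA, Y2}: Depot→Y3 (10), HubA→Jct3 (2), Y2→Jct3 (9).
Cut capacity = 10 + 2 + 9 = 21.

21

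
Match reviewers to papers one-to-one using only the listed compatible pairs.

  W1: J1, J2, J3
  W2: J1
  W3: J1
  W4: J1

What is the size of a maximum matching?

2

Unit-capacity flow: source→left, listed edges, right→sink; max matching = max flow.
Augmenting path W1→J1 (+1); matched 1.
Augmenting path W2→J1→W1→J2 (+1); matched 2.
No augmenting path remains; maximum matching = 2.
König certificate: {W1, J1} is a vertex cover of size 2 (every listed pair touches it), so no matching can be larger.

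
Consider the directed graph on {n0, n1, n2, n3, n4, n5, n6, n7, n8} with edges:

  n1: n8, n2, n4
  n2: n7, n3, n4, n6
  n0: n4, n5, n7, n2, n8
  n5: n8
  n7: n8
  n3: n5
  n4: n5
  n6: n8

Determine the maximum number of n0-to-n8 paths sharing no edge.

4

Assign every edge capacity 1; by Menger, the answer equals the max flow.
Path n0→n8 (+1); total 1.
Path n0→n5→n8 (+1); total 2.
Path n0→n7→n8 (+1); total 3.
Path n0→n2→n6→n8 (+1); total 4.
No residual n0→n8 path; max flow = 4.
Certifying cut of size 4: {n0→n2, n0→n7, n0→n8, n5→n8}.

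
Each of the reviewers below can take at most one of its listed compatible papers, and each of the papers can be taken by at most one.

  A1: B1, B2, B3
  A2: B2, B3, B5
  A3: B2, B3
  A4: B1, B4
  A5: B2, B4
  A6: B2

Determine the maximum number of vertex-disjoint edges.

5

Unit-capacity flow: source→left, listed edges, right→sink; max matching = max flow.
Augmenting path A1→B1 (+1); matched 1.
Augmenting path A2→B2 (+1); matched 2.
Augmenting path A3→B3 (+1); matched 3.
Augmenting path A4→B4 (+1); matched 4.
Augmenting path A5→B2→A2→B5 (+1); matched 5.
No augmenting path remains; maximum matching = 5.
König certificate: {A2, B1, B2, B3, B4} is a vertex cover of size 5 (every listed pair touches it), so no matching can be larger.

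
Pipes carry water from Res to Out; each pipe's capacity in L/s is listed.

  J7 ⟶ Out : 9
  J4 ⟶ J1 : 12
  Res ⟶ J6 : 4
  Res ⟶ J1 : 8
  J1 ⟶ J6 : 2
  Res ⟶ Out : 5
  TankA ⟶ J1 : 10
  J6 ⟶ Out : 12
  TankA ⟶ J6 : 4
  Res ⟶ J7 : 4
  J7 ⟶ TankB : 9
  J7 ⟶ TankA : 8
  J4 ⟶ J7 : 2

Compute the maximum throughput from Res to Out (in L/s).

Augment Res→Out: bottleneck 5, flow now 5.
Augment Res→J7→Out: bottleneck 4, flow now 9.
Augment Res→J6→Out: bottleneck 4, flow now 13.
Augment Res→J1→J6→Out: bottleneck 2, flow now 15.
No augmenting path remains; maximum flow = 15.
In the residual graph, reachable from Res: {Res, J1}.
Min-cut edges: Res→J7 (4), Res→J6 (4), Res→Out (5), J1→J6 (2); capacity 4 + 4 + 5 + 2 = 15.
This cut is saturated, so no flow can exceed 15.

15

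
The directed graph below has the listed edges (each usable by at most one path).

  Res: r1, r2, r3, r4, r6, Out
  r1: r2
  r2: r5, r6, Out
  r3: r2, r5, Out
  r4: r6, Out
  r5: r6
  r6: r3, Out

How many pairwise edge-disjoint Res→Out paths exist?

5

Assign every edge capacity 1; by Menger, the answer equals the max flow.
Path Res→Out (+1); total 1.
Path Res→r2→Out (+1); total 2.
Path Res→r3→Out (+1); total 3.
Path Res→r4→Out (+1); total 4.
Path Res→r6→Out (+1); total 5.
No residual Res→Out path; max flow = 5.
Certifying cut of size 5: {Res→Out, Res→r4, r2→Out, r3→Out, r6→Out}.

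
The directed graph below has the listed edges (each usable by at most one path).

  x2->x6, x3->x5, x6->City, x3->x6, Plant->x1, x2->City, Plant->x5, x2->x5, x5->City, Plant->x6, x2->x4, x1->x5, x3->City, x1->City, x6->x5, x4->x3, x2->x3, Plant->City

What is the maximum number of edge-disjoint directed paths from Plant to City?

4

Assign every edge capacity 1; by Menger, the answer equals the max flow.
Path Plant→City (+1); total 1.
Path Plant→x1→City (+1); total 2.
Path Plant→x5→City (+1); total 3.
Path Plant→x6→City (+1); total 4.
No residual Plant→City path; max flow = 4.
Certifying cut of size 4: {Plant→City, Plant→x1, Plant→x5, Plant→x6}.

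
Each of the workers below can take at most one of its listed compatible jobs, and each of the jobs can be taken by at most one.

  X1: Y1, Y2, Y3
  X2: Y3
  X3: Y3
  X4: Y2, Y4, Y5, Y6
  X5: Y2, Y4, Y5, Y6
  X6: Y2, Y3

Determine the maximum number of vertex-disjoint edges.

5

Unit-capacity flow: source→left, listed edges, right→sink; max matching = max flow.
Augmenting path X1→Y1 (+1); matched 1.
Augmenting path X2→Y3 (+1); matched 2.
Augmenting path X4→Y2 (+1); matched 3.
Augmenting path X5→Y4 (+1); matched 4.
Augmenting path X6→Y2→X4→Y5 (+1); matched 5.
No augmenting path remains; maximum matching = 5.
König certificate: {X1, X4, X5, X6, Y3} is a vertex cover of size 5 (every listed pair touches it), so no matching can be larger.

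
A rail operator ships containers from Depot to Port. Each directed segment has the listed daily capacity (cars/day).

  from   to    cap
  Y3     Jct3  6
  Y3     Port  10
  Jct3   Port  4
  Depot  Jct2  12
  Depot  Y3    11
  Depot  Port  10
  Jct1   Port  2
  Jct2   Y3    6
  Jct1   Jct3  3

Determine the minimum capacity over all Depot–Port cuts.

24

Augment Depot→Port: bottleneck 10, flow now 10.
Augment Depot→Y3→Port: bottleneck 10, flow now 20.
Augment Depot→Y3→Jct3→Port: bottleneck 1, flow now 21.
Augment Depot→Jct2→Y3→Jct3→Port: bottleneck 3, flow now 24.
No augmenting path remains; maximum flow = 24.
By max-flow min-cut, the minimum cut capacity equals the max flow.
In the residual graph, reachable from Depot: {Depot, Jct2, Y3, Jct3}.
Min-cut edges: Depot→Port (10), Y3→Port (10), Jct3→Port (4); capacity 10 + 10 + 4 = 24.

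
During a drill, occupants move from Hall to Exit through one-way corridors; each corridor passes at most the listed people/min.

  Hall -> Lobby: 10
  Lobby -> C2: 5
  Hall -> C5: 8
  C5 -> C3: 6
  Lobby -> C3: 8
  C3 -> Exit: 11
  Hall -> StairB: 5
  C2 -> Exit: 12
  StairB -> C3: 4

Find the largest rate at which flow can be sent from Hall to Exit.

16

Augment Hall→Lobby→C2→Exit: bottleneck 5, flow now 5.
Augment Hall→Lobby→C3→Exit: bottleneck 5, flow now 10.
Augment Hall→C5→C3→Exit: bottleneck 6, flow now 16.
No augmenting path remains; maximum flow = 16.
In the residual graph, reachable from Hall: {Hall, Lobby, C5, StairB, C3}.
Min-cut edges: Lobby→C2 (5), C3→Exit (11); capacity 5 + 11 = 16.
This cut is saturated, so no flow can exceed 16.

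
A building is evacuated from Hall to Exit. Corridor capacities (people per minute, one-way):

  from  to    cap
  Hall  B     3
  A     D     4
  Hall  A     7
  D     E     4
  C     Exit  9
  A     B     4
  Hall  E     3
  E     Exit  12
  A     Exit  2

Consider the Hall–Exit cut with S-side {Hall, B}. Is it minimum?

No — its capacity is 10, but the minimum cut has capacity 9.

Given cut capacity: 7 + 3 = 10.
Augment Hall→A→Exit: bottleneck 2, flow now 2.
Augment Hall→E→Exit: bottleneck 3, flow now 5.
Augment Hall→A→D→E→Exit: bottleneck 4, flow now 9.
No augmenting path remains; maximum flow = 9.
In the residual graph, reachable from Hall: {Hall, A, B}.
Min-cut edges: Hall→E (3), A→D (4), A→Exit (2); capacity 3 + 4 + 2 = 9.
Cut capacity 10 exceeds the max flow 9, so it is not minimum.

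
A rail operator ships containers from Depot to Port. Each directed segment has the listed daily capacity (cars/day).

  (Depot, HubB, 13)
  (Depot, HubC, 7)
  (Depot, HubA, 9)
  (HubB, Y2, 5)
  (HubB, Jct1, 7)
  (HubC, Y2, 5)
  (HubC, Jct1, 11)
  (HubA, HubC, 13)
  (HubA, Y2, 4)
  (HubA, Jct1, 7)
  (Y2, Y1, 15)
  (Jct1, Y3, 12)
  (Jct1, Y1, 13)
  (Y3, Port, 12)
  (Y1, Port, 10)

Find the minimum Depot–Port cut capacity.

22

Augment Depot→HubB→Y2→Y1→Port: bottleneck 5, flow now 5.
Augment Depot→HubB→Jct1→Y3→Port: bottleneck 7, flow now 12.
Augment Depot→HubC→Y2→Y1→Port: bottleneck 5, flow now 17.
Augment Depot→HubC→Jct1→Y3→Port: bottleneck 2, flow now 19.
Augment Depot→HubA→Jct1→Y3→Port: bottleneck 3, flow now 22.
No augmenting path remains; maximum flow = 22.
By max-flow min-cut, the minimum cut capacity equals the max flow.
In the residual graph, reachable from Depot: {Depot, HubB, HubC, HubA, Y2, Jct1, Y1}.
Min-cut edges: Jct1→Y3 (12), Y1→Port (10); capacity 12 + 10 = 22.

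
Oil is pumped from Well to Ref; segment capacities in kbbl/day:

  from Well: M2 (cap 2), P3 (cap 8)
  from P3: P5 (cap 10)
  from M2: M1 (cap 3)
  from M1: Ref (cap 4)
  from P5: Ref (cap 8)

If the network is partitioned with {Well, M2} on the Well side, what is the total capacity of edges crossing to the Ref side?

Edges leaving {Well, M2}: Well→P3 (8), M2→M1 (3).
Cut capacity = 8 + 3 = 11.

11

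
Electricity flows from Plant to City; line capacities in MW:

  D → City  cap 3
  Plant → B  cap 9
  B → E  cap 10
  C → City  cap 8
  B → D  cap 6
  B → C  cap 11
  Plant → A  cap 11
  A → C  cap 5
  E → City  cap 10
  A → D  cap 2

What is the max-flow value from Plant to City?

16

Augment Plant→A→C→City: bottleneck 5, flow now 5.
Augment Plant→A→D→City: bottleneck 2, flow now 7.
Augment Plant→B→C→City: bottleneck 3, flow now 10.
Augment Plant→B→D→City: bottleneck 1, flow now 11.
Augment Plant→B→E→City: bottleneck 5, flow now 16.
No augmenting path remains; maximum flow = 16.
In the residual graph, reachable from Plant: {Plant, A}.
Min-cut edges: Plant→B (9), A→C (5), A→D (2); capacity 9 + 5 + 2 = 16.
This cut is saturated, so no flow can exceed 16.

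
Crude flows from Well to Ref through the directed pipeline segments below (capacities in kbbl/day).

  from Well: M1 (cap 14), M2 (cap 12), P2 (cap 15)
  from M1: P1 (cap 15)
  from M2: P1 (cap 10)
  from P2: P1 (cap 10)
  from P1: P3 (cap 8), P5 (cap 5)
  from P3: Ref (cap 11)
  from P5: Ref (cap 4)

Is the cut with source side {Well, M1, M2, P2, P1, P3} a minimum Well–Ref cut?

No — its capacity is 16, but the minimum cut has capacity 12.

Given cut capacity: 5 + 11 = 16.
Augment Well→M1→P1→P3→Ref: bottleneck 8, flow now 8.
Augment Well→M1→P1→P5→Ref: bottleneck 4, flow now 12.
No augmenting path remains; maximum flow = 12.
In the residual graph, reachable from Well: {Well, M1, M2, P2, P1, P5}.
Min-cut edges: P1→P3 (8), P5→Ref (4); capacity 8 + 4 = 12.
Cut capacity 16 exceeds the max flow 12, so it is not minimum.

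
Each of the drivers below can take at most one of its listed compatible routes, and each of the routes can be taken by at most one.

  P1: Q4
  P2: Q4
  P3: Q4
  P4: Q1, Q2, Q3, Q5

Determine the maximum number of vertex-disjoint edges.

Unit-capacity flow: source→left, listed edges, right→sink; max matching = max flow.
Augmenting path P1→Q4 (+1); matched 1.
Augmenting path P4→Q1 (+1); matched 2.
No augmenting path remains; maximum matching = 2.
König certificate: {P4, Q4} is a vertex cover of size 2 (every listed pair touches it), so no matching can be larger.

2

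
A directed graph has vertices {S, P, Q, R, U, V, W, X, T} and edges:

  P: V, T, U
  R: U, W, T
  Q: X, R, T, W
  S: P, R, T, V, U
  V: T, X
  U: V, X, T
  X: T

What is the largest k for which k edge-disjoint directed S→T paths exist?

5

Assign every edge capacity 1; by Menger, the answer equals the max flow.
Path S→T (+1); total 1.
Path S→P→T (+1); total 2.
Path S→R→T (+1); total 3.
Path S→U→T (+1); total 4.
Path S→V→T (+1); total 5.
No residual S→T path; max flow = 5.
Certifying cut of size 5: {S→P, S→R, S→T, S→U, S→V}.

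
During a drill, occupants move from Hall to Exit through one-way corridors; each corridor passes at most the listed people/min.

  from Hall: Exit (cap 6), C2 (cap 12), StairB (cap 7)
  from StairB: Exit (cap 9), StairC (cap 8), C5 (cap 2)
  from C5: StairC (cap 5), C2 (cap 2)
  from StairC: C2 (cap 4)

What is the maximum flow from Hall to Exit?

Augment Hall→Exit: bottleneck 6, flow now 6.
Augment Hall→StairB→Exit: bottleneck 7, flow now 13.
No augmenting path remains; maximum flow = 13.
In the residual graph, reachable from Hall: {Hall, C2}.
Min-cut edges: Hall→StairB (7), Hall→Exit (6); capacity 7 + 6 = 13.
This cut is saturated, so no flow can exceed 13.

13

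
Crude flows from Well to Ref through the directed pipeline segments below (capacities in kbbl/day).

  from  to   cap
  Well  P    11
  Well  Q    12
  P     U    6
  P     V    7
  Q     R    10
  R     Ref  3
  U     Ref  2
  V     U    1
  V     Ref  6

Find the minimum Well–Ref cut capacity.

11

Augment Well→P→U→Ref: bottleneck 2, flow now 2.
Augment Well→P→V→Ref: bottleneck 6, flow now 8.
Augment Well→Q→R→Ref: bottleneck 3, flow now 11.
No augmenting path remains; maximum flow = 11.
By max-flow min-cut, the minimum cut capacity equals the max flow.
In the residual graph, reachable from Well: {Well, P, Q, R, U, V}.
Min-cut edges: R→Ref (3), U→Ref (2), V→Ref (6); capacity 3 + 2 + 6 = 11.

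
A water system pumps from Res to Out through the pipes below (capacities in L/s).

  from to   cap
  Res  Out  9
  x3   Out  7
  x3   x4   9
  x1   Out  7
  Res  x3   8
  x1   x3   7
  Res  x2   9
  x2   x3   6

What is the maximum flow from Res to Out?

16

Augment Res→Out: bottleneck 9, flow now 9.
Augment Res→x3→Out: bottleneck 7, flow now 16.
No augmenting path remains; maximum flow = 16.
In the residual graph, reachable from Res: {Res, x2, x3, x4}.
Min-cut edges: Res→Out (9), x3→Out (7); capacity 9 + 7 = 16.
This cut is saturated, so no flow can exceed 16.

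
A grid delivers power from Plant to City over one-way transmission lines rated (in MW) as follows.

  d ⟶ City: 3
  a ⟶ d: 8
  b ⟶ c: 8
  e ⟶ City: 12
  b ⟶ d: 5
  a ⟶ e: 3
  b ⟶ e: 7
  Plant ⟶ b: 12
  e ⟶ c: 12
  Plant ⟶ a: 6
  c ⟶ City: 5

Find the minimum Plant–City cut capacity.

Augment Plant→a→d→City: bottleneck 3, flow now 3.
Augment Plant→a→e→City: bottleneck 3, flow now 6.
Augment Plant→b→c→City: bottleneck 5, flow now 11.
Augment Plant→b→e→City: bottleneck 7, flow now 18.
No augmenting path remains; maximum flow = 18.
By max-flow min-cut, the minimum cut capacity equals the max flow.
In the residual graph, reachable from Plant: {Plant}.
Min-cut edges: Plant→a (6), Plant→b (12); capacity 6 + 12 = 18.

18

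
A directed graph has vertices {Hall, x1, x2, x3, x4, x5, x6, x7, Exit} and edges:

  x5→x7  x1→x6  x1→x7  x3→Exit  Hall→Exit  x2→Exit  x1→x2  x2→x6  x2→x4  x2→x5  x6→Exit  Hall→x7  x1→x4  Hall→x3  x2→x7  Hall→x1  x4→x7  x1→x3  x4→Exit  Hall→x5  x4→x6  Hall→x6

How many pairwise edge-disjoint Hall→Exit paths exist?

Assign every edge capacity 1; by Menger, the answer equals the max flow.
Path Hall→Exit (+1); total 1.
Path Hall→x3→Exit (+1); total 2.
Path Hall→x6→Exit (+1); total 3.
Path Hall→x1→x2→Exit (+1); total 4.
No residual Hall→Exit path; max flow = 4.
Certifying cut of size 4: {Hall→Exit, Hall→x1, Hall→x3, Hall→x6}.

4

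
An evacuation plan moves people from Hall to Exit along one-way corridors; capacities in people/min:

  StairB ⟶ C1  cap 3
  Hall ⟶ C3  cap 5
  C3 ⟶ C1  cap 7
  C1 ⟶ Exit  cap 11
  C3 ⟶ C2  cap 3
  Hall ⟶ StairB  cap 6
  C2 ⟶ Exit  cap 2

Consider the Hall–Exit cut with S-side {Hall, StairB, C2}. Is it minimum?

No — its capacity is 10, but the minimum cut has capacity 8.

Given cut capacity: 5 + 3 + 2 = 10.
Augment Hall→StairB→C1→Exit: bottleneck 3, flow now 3.
Augment Hall→C3→C1→Exit: bottleneck 5, flow now 8.
No augmenting path remains; maximum flow = 8.
In the residual graph, reachable from Hall: {Hall, StairB}.
Min-cut edges: Hall→C3 (5), StairB→C1 (3); capacity 5 + 3 = 8.
Cut capacity 10 exceeds the max flow 8, so it is not minimum.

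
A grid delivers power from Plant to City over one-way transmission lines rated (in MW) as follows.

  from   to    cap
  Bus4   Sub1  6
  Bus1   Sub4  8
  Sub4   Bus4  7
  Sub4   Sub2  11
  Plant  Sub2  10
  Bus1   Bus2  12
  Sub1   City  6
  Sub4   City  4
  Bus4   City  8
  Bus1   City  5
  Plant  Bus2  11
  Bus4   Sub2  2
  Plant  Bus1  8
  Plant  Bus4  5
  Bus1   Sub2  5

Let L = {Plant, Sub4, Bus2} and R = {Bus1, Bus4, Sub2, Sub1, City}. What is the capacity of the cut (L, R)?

Edges leaving {Plant, Sub4, Bus2}: Plant→Bus1 (8), Plant→Bus4 (5), Plant→Sub2 (10), Sub4→Bus4 (7), Sub4→Sub2 (11), Sub4→City (4).
Cut capacity = 8 + 5 + 10 + 7 + 11 + 4 = 45.

45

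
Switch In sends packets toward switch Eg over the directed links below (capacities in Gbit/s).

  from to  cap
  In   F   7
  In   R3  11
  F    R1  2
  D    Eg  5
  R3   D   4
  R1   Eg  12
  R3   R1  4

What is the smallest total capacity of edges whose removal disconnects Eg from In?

10

Augment In→R3→R1→Eg: bottleneck 4, flow now 4.
Augment In→R3→D→Eg: bottleneck 4, flow now 8.
Augment In→F→R1→Eg: bottleneck 2, flow now 10.
No augmenting path remains; maximum flow = 10.
By max-flow min-cut, the minimum cut capacity equals the max flow.
In the residual graph, reachable from In: {In, R3, F}.
Min-cut edges: R3→R1 (4), R3→D (4), F→R1 (2); capacity 4 + 4 + 2 = 10.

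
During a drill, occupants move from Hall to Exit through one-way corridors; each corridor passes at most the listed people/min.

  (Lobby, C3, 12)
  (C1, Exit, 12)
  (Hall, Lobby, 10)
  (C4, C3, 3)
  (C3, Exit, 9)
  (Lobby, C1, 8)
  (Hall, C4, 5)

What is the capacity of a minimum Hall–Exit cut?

Augment Hall→Lobby→C3→Exit: bottleneck 9, flow now 9.
Augment Hall→Lobby→C1→Exit: bottleneck 1, flow now 10.
Augment Hall→C4→C3→Lobby→C1→Exit: bottleneck 3, flow now 13. (uses reverse residual edge)
No augmenting path remains; maximum flow = 13.
By max-flow min-cut, the minimum cut capacity equals the max flow.
In the residual graph, reachable from Hall: {Hall, C4}.
Min-cut edges: Hall→Lobby (10), C4→C3 (3); capacity 10 + 3 = 13.

13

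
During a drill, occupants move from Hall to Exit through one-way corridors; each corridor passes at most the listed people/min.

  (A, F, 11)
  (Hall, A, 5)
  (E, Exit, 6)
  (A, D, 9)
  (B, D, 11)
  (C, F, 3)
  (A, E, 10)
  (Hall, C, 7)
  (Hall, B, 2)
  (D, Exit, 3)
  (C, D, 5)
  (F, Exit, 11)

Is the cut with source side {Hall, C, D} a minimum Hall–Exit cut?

No — its capacity is 13, but the minimum cut has capacity 11.

Given cut capacity: 5 + 2 + 3 + 3 = 13.
Augment Hall→A→D→Exit: bottleneck 3, flow now 3.
Augment Hall→A→E→Exit: bottleneck 2, flow now 5.
Augment Hall→C→F→Exit: bottleneck 3, flow now 8.
Augment Hall→B→D→A→E→Exit: bottleneck 2, flow now 10. (uses reverse residual edge)
Augment Hall→C→D→A→E→Exit: bottleneck 1, flow now 11. (uses reverse residual edge)
No augmenting path remains; maximum flow = 11.
In the residual graph, reachable from Hall: {Hall, B, C, D}.
Min-cut edges: Hall→A (5), C→F (3), D→Exit (3); capacity 5 + 3 + 3 = 11.
Cut capacity 13 exceeds the max flow 11, so it is not minimum.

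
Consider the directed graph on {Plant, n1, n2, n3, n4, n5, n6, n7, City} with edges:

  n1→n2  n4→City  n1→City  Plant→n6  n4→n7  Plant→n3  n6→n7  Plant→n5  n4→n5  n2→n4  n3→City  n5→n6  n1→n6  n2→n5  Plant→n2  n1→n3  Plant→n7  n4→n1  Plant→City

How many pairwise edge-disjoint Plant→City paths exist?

Assign every edge capacity 1; by Menger, the answer equals the max flow.
Path Plant→City (+1); total 1.
Path Plant→n3→City (+1); total 2.
Path Plant→n2→n4→City (+1); total 3.
No residual Plant→City path; max flow = 3.
Certifying cut of size 3: {Plant→City, Plant→n2, Plant→n3}.

3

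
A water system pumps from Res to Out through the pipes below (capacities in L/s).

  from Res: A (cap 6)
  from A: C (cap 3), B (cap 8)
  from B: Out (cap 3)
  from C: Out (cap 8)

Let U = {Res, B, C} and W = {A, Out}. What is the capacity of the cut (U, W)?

Edges leaving {Res, B, C}: Res→A (6), B→Out (3), C→Out (8).
Cut capacity = 6 + 3 + 8 = 17.

17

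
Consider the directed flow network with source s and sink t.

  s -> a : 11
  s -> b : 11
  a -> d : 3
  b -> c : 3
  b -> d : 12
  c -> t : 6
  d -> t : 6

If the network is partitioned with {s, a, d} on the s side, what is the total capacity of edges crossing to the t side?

17

Edges leaving {s, a, d}: s→b (11), d→t (6).
Cut capacity = 11 + 6 = 17.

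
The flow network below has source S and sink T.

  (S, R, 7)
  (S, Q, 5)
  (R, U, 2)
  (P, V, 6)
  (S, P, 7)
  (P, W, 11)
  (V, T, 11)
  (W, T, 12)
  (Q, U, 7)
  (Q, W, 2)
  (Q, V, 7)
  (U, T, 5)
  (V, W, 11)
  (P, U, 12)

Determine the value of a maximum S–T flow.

14

Augment S→P→U→T: bottleneck 5, flow now 5.
Augment S→P→V→T: bottleneck 2, flow now 7.
Augment S→Q→V→T: bottleneck 5, flow now 12.
Augment S→R→U→P→V→T: bottleneck 2, flow now 14. (uses reverse residual edge)
No augmenting path remains; maximum flow = 14.
In the residual graph, reachable from S: {S, R}.
Min-cut edges: S→P (7), S→Q (5), R→U (2); capacity 7 + 5 + 2 = 14.
This cut is saturated, so no flow can exceed 14.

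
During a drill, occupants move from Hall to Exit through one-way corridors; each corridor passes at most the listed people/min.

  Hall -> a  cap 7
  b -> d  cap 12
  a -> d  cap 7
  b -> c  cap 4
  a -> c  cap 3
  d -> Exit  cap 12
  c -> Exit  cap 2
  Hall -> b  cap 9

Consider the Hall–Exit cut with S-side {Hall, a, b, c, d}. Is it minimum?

Given cut capacity: 2 + 12 = 14.
Augment Hall→a→c→Exit: bottleneck 2, flow now 2.
Augment Hall→a→d→Exit: bottleneck 5, flow now 7.
Augment Hall→b→d→Exit: bottleneck 7, flow now 14.
No augmenting path remains; maximum flow = 14.
Cut capacity 14 equals the max flow, so it is a minimum cut.

Yes — it is a minimum cut (capacity 14).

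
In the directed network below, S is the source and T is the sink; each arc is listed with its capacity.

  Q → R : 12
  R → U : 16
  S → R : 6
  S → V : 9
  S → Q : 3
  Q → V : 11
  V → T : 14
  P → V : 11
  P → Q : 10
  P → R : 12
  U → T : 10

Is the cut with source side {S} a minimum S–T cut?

Yes — it is a minimum cut (capacity 18).

Given cut capacity: 3 + 6 + 9 = 18.
Augment S→V→T: bottleneck 9, flow now 9.
Augment S→Q→V→T: bottleneck 3, flow now 12.
Augment S→R→U→T: bottleneck 6, flow now 18.
No augmenting path remains; maximum flow = 18.
Cut capacity 18 equals the max flow, so it is a minimum cut.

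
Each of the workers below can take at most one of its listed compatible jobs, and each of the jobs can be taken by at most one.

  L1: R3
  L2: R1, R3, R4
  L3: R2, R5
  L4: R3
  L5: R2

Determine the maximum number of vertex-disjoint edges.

Unit-capacity flow: source→left, listed edges, right→sink; max matching = max flow.
Augmenting path L1→R3 (+1); matched 1.
Augmenting path L2→R1 (+1); matched 2.
Augmenting path L3→R2 (+1); matched 3.
Augmenting path L5→R2→L3→R5 (+1); matched 4.
No augmenting path remains; maximum matching = 4.
König certificate: {L2, L3, L5, R3} is a vertex cover of size 4 (every listed pair touches it), so no matching can be larger.

4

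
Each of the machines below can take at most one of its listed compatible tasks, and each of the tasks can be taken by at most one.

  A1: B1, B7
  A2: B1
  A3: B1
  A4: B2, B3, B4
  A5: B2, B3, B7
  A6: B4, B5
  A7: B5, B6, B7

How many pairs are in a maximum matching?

Unit-capacity flow: source→left, listed edges, right→sink; max matching = max flow.
Augmenting path A1→B1 (+1); matched 1.
Augmenting path A4→B2 (+1); matched 2.
Augmenting path A5→B3 (+1); matched 3.
Augmenting path A6→B4 (+1); matched 4.
Augmenting path A7→B5 (+1); matched 5.
Augmenting path A2→B1→A1→B7 (+1); matched 6.
No augmenting path remains; maximum matching = 6.
König certificate: {A1, A4, A5, A6, A7, B1} is a vertex cover of size 6 (every listed pair touches it), so no matching can be larger.

6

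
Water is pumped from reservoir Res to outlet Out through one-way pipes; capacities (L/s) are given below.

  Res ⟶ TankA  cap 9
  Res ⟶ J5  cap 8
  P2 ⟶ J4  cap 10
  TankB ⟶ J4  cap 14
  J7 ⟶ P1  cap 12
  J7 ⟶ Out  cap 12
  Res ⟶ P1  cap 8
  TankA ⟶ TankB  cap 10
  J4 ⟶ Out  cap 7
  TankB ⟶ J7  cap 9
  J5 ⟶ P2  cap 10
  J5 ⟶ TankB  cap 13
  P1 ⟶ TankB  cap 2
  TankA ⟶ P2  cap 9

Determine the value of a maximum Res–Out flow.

16

Augment Res→TankA→P2→J4→Out: bottleneck 7, flow now 7.
Augment Res→TankA→TankB→J7→Out: bottleneck 2, flow now 9.
Augment Res→P1→TankB→J7→Out: bottleneck 2, flow now 11.
Augment Res→J5→TankB→J7→Out: bottleneck 5, flow now 16.
No augmenting path remains; maximum flow = 16.
In the residual graph, reachable from Res: {Res, TankA, P1, J5, P2, TankB, J4}.
Min-cut edges: TankB→J7 (9), J4→Out (7); capacity 9 + 7 = 16.
This cut is saturated, so no flow can exceed 16.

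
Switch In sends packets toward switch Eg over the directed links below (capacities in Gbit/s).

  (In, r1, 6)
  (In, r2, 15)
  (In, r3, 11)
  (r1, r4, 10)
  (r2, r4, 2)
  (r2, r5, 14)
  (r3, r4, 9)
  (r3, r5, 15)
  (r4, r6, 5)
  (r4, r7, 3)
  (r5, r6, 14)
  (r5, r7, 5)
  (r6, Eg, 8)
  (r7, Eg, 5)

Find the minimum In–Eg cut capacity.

Augment In→r1→r4→r6→Eg: bottleneck 5, flow now 5.
Augment In→r1→r4→r7→Eg: bottleneck 1, flow now 6.
Augment In→r2→r4→r7→Eg: bottleneck 2, flow now 8.
Augment In→r2→r5→r6→Eg: bottleneck 3, flow now 11.
Augment In→r2→r5→r7→Eg: bottleneck 2, flow now 13.
No augmenting path remains; maximum flow = 13.
By max-flow min-cut, the minimum cut capacity equals the max flow.
In the residual graph, reachable from In: {In, r1, r2, r3, r4, r5, r6, r7}.
Min-cut edges: r6→Eg (8), r7→Eg (5); capacity 8 + 5 = 13.

13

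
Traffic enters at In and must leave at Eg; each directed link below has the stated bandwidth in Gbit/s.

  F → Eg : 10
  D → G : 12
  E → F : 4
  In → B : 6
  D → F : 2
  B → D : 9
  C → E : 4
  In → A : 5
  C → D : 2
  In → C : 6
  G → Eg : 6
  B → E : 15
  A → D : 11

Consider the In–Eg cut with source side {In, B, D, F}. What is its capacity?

Edges leaving {In, B, D, F}: In→A (5), In→C (6), B→E (15), D→G (12), F→Eg (10).
Cut capacity = 5 + 6 + 15 + 12 + 10 = 48.

48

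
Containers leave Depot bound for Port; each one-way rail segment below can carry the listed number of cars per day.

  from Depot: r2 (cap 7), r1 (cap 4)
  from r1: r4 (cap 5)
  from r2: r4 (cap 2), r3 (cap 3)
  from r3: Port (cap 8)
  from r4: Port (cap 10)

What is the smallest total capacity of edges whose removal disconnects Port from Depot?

Augment Depot→r1→r4→Port: bottleneck 4, flow now 4.
Augment Depot→r2→r3→Port: bottleneck 3, flow now 7.
Augment Depot→r2→r4→Port: bottleneck 2, flow now 9.
No augmenting path remains; maximum flow = 9.
By max-flow min-cut, the minimum cut capacity equals the max flow.
In the residual graph, reachable from Depot: {Depot, r2}.
Min-cut edges: Depot→r1 (4), r2→r3 (3), r2→r4 (2); capacity 4 + 3 + 2 = 9.

9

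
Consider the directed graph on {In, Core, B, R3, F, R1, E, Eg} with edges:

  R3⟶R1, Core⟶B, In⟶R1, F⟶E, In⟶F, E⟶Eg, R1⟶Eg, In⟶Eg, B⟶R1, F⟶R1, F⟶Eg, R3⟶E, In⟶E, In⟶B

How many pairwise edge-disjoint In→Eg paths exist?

Assign every edge capacity 1; by Menger, the answer equals the max flow.
Path In→Eg (+1); total 1.
Path In→F→Eg (+1); total 2.
Path In→R1→Eg (+1); total 3.
Path In→E→Eg (+1); total 4.
No residual In→Eg path; max flow = 4.
Certifying cut of size 4: {In→E, In→Eg, In→F, R1→Eg}.

4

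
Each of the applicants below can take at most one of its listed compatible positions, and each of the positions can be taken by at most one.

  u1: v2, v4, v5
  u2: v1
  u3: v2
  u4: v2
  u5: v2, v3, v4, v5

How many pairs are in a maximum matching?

4

Unit-capacity flow: source→left, listed edges, right→sink; max matching = max flow.
Augmenting path u1→v2 (+1); matched 1.
Augmenting path u2→v1 (+1); matched 2.
Augmenting path u5→v3 (+1); matched 3.
Augmenting path u3→v2→u1→v4 (+1); matched 4.
No augmenting path remains; maximum matching = 4.
König certificate: {u1, u2, u5, v2} is a vertex cover of size 4 (every listed pair touches it), so no matching can be larger.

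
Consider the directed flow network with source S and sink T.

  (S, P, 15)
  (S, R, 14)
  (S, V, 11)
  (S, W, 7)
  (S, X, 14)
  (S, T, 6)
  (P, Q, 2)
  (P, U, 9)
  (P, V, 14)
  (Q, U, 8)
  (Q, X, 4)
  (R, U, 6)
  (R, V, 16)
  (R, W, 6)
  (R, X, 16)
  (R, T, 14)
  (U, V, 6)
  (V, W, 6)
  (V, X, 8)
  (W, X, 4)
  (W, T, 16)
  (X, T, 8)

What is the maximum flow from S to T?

Augment S→T: bottleneck 6, flow now 6.
Augment S→R→T: bottleneck 14, flow now 20.
Augment S→W→T: bottleneck 7, flow now 27.
Augment S→X→T: bottleneck 8, flow now 35.
Augment S→V→W→T: bottleneck 6, flow now 41.
No augmenting path remains; maximum flow = 41.
In the residual graph, reachable from S: {S, P, Q, U, V, X}.
Min-cut edges: S→R (14), S→W (7), S→T (6), V→W (6), X→T (8); capacity 14 + 7 + 6 + 6 + 8 = 41.
This cut is saturated, so no flow can exceed 41.

41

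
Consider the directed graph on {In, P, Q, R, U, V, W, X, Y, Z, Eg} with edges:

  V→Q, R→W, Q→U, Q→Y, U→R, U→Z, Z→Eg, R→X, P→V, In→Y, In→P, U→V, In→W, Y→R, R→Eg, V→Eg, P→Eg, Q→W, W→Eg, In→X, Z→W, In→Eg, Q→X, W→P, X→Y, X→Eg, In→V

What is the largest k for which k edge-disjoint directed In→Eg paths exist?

6

Assign every edge capacity 1; by Menger, the answer equals the max flow.
Path In→Eg (+1); total 1.
Path In→P→Eg (+1); total 2.
Path In→V→Eg (+1); total 3.
Path In→W→Eg (+1); total 4.
Path In→X→Eg (+1); total 5.
Path In→Y→R→Eg (+1); total 6.
No residual In→Eg path; max flow = 6.
Certifying cut of size 6: {In→Eg, In→P, In→V, In→W, In→X, In→Y}.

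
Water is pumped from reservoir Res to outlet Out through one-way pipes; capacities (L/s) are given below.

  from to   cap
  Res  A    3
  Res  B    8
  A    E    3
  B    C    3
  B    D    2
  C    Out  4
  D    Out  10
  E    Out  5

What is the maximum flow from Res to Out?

Augment Res→A→E→Out: bottleneck 3, flow now 3.
Augment Res→B→C→Out: bottleneck 3, flow now 6.
Augment Res→B→D→Out: bottleneck 2, flow now 8.
No augmenting path remains; maximum flow = 8.
In the residual graph, reachable from Res: {Res, B}.
Min-cut edges: Res→A (3), B→C (3), B→D (2); capacity 3 + 3 + 2 = 8.
This cut is saturated, so no flow can exceed 8.

8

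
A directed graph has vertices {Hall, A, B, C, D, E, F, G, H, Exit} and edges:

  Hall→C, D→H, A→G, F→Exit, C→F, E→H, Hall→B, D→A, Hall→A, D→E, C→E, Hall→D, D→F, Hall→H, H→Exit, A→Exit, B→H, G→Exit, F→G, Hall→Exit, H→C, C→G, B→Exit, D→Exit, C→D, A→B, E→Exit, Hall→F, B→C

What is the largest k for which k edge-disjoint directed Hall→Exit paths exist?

Assign every edge capacity 1; by Menger, the answer equals the max flow.
Path Hall→Exit (+1); total 1.
Path Hall→A→Exit (+1); total 2.
Path Hall→B→Exit (+1); total 3.
Path Hall→D→Exit (+1); total 4.
Path Hall→F→Exit (+1); total 5.
Path Hall→H→Exit (+1); total 6.
Path Hall→C→E→Exit (+1); total 7.
No residual Hall→Exit path; max flow = 7.
Certifying cut of size 7: {Hall→A, Hall→B, Hall→C, Hall→D, Hall→Exit, Hall→F, Hall→H}.

7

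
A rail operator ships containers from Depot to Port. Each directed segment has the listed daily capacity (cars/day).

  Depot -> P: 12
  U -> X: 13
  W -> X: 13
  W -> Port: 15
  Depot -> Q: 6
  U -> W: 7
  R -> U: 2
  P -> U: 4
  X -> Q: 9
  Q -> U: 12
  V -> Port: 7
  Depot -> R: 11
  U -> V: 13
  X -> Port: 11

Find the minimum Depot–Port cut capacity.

Augment Depot→P→U→V→Port: bottleneck 4, flow now 4.
Augment Depot→Q→U→V→Port: bottleneck 3, flow now 7.
Augment Depot→Q→U→W→Port: bottleneck 3, flow now 10.
Augment Depot→R→U→W→Port: bottleneck 2, flow now 12.
No augmenting path remains; maximum flow = 12.
By max-flow min-cut, the minimum cut capacity equals the max flow.
In the residual graph, reachable from Depot: {Depot, P, R}.
Min-cut edges: Depot→Q (6), P→U (4), R→U (2); capacity 6 + 4 + 2 = 12.

12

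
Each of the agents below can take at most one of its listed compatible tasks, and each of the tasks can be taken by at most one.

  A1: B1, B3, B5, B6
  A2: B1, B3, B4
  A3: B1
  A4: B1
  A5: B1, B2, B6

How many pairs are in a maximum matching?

4

Unit-capacity flow: source→left, listed edges, right→sink; max matching = max flow.
Augmenting path A1→B1 (+1); matched 1.
Augmenting path A2→B3 (+1); matched 2.
Augmenting path A5→B2 (+1); matched 3.
Augmenting path A3→B1→A1→B5 (+1); matched 4.
No augmenting path remains; maximum matching = 4.
König certificate: {A1, A2, A5, B1} is a vertex cover of size 4 (every listed pair touches it), so no matching can be larger.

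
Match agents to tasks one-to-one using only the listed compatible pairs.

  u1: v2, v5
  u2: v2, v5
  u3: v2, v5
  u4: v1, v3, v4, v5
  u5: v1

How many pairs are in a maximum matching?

Unit-capacity flow: source→left, listed edges, right→sink; max matching = max flow.
Augmenting path u1→v2 (+1); matched 1.
Augmenting path u2→v5 (+1); matched 2.
Augmenting path u4→v1 (+1); matched 3.
Augmenting path u5→v1→u4→v3 (+1); matched 4.
No augmenting path remains; maximum matching = 4.
König certificate: {u4, u5, v2, v5} is a vertex cover of size 4 (every listed pair touches it), so no matching can be larger.

4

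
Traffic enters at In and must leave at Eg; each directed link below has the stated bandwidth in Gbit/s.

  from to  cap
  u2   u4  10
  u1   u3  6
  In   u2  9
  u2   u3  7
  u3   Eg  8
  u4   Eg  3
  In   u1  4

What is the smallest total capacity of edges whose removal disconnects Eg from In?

11

Augment In→u1→u3→Eg: bottleneck 4, flow now 4.
Augment In→u2→u3→Eg: bottleneck 4, flow now 8.
Augment In→u2→u4→Eg: bottleneck 3, flow now 11.
No augmenting path remains; maximum flow = 11.
By max-flow min-cut, the minimum cut capacity equals the max flow.
In the residual graph, reachable from In: {In, u1, u2, u3, u4}.
Min-cut edges: u3→Eg (8), u4→Eg (3); capacity 8 + 3 = 11.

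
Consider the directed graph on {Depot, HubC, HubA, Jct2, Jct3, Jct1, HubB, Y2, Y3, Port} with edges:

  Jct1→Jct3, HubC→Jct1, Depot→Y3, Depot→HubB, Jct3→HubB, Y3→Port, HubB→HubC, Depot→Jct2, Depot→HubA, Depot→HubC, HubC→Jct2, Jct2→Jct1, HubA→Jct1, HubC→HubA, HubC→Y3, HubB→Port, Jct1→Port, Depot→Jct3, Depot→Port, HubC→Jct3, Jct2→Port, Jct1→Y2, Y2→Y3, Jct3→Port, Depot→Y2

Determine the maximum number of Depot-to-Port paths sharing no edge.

Assign every edge capacity 1; by Menger, the answer equals the max flow.
Path Depot→Port (+1); total 1.
Path Depot→Jct2→Port (+1); total 2.
Path Depot→Jct3→Port (+1); total 3.
Path Depot→HubB→Port (+1); total 4.
Path Depot→Y3→Port (+1); total 5.
Path Depot→HubC→Jct1→Port (+1); total 6.
No residual Depot→Port path; max flow = 6.
Certifying cut of size 6: {Depot→Port, HubB→Port, Jct1→Port, Jct2→Port, Jct3→Port, Y3→Port}.

6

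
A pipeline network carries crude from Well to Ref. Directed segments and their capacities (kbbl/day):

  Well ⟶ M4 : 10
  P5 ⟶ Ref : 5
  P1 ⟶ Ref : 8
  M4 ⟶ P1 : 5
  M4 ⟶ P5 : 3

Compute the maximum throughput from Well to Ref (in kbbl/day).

Augment Well→M4→P1→Ref: bottleneck 5, flow now 5.
Augment Well→M4→P5→Ref: bottleneck 3, flow now 8.
No augmenting path remains; maximum flow = 8.
In the residual graph, reachable from Well: {Well, M4}.
Min-cut edges: M4→P1 (5), M4→P5 (3); capacity 5 + 3 = 8.
This cut is saturated, so no flow can exceed 8.

8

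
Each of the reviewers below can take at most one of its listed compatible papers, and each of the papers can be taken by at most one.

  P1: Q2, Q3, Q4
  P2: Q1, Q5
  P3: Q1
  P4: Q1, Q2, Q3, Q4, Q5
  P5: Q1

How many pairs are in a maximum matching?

4

Unit-capacity flow: source→left, listed edges, right→sink; max matching = max flow.
Augmenting path P1→Q2 (+1); matched 1.
Augmenting path P2→Q1 (+1); matched 2.
Augmenting path P4→Q3 (+1); matched 3.
Augmenting path P3→Q1→P2→Q5 (+1); matched 4.
No augmenting path remains; maximum matching = 4.
König certificate: {P1, P2, P4, Q1} is a vertex cover of size 4 (every listed pair touches it), so no matching can be larger.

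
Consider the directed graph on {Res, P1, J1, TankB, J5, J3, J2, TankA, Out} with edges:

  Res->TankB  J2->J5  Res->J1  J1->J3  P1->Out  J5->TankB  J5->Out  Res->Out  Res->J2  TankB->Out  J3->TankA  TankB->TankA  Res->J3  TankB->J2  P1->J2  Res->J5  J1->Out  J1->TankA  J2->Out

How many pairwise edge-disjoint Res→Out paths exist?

Assign every edge capacity 1; by Menger, the answer equals the max flow.
Path Res→Out (+1); total 1.
Path Res→J1→Out (+1); total 2.
Path Res→TankB→Out (+1); total 3.
Path Res→J5→Out (+1); total 4.
Path Res→J2→Out (+1); total 5.
No residual Res→Out path; max flow = 5.
Certifying cut of size 5: {Res→J1, Res→J2, Res→J5, Res→Out, Res→TankB}.

5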